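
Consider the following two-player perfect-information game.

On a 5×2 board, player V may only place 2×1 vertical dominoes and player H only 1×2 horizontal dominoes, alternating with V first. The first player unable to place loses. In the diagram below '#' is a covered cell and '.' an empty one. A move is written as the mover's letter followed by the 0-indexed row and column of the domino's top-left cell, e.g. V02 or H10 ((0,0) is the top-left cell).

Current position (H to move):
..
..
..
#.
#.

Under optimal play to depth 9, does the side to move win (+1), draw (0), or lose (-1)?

value(../../../#./#., H) = +1

ply 1, H at ../../../#./#. | H00=-1→##/../../#./#.; H10=+1→../##/../#./#.*; H20=-1→../../##/#./#.
ply 2, V at ../##/../#./#. | V21=-1→../##/.#/##/#.*; V31=-1→../##/../##/##
ply 3, H at ../##/.#/##/#. | H00=+1→##/##/.#/##/#.*
ply 4: ##/##/.#/##/#. is terminal -1 (V); from ../../../#./#. depth 9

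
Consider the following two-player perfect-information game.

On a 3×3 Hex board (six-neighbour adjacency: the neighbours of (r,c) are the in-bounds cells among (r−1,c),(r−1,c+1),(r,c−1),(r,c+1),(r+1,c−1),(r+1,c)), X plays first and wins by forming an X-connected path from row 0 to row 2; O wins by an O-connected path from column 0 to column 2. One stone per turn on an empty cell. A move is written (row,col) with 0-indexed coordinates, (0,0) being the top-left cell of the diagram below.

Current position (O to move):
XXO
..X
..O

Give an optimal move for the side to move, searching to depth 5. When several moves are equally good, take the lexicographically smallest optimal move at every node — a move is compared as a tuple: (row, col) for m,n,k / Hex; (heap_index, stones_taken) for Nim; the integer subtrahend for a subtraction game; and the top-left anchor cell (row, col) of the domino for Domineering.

ply 1, O at XXO/..X/..O | (1,0)=-1→XXO/O.X/..O; (1,1)=+1→XXO/.OX/..O*; (2,0)=+1→XXO/..X/O.O; (2,1)=-1→XXO/..X/.OO
ply 2, X at XXO/.OX/..O | (1,0)=-1→XXO/XOX/..O*; (2,0)=-1→XXO/.OX/X.O; (2,1)=-1→XXO/.OX/.XO
ply 3, O at XXO/XOX/..O | (2,0)=+1→XXO/XOX/O.O*; (2,1)=-1→XXO/XOX/.OO
ply 4: XXO/XOX/O.O is terminal -1 (X); from XXO/..X/..O depth 5

O's best at [XXO/..X/..O]: (1,1)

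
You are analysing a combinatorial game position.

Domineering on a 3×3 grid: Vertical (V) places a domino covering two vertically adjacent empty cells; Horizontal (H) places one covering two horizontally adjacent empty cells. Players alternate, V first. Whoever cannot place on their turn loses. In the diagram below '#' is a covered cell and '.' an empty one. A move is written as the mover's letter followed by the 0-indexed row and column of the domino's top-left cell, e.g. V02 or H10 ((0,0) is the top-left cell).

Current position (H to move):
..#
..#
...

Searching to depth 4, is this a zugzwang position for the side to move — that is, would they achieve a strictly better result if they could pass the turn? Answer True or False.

[..#/..#/...] H move#1: H00:-1/###/..#/..., H10:+1/..#/###/...*, H20:-1/..#/..#/##., H21:-1/..#/..#/.##
[..#/###/...] end (terminal -1, V#2); searched ..#/..#/... to 4
suppose H passes — search the same position with V to move:
pass> [..#/..#/...] V move#1: V00:+1/#.#/#.#/...*, V01:+1/.##/.##/..., V10:+1/..#/#.#/#.., V11:+1/..#/.##/.#.
pass> [#.#/#.#/...] H move#2: H20:-1/#.#/#.#/##.*, H21:-1/#.#/#.#/.##
pass> [#.#/#.#/##.] V move#3: V01:+1/###/###/##.*
pass> [###/###/##.] end (terminal -1, H#4); searched ..#/..#/... to 4
for H: play +1, pass -1

zugzwang(..#/..#/..., H) = False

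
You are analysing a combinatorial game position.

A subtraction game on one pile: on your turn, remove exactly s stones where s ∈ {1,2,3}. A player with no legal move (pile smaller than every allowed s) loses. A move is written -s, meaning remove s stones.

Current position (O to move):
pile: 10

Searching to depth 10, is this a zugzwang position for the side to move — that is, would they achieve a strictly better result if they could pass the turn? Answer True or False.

zugzwang(10, O) = False

[10] O move#1: -1:-1/9, -2:+1/8*, -3:-1/7
[8] X move#2: -1:-1/7*, -2:-1/6, -3:-1/5
[7] O move#3: -1:-1/6, -2:-1/5, -3:+1/4*
[4] X move#4: -1:-1/3*, -2:-1/2, -3:-1/1
[3] O move#5: -1:-1/2, -2:-1/1, -3:+1/0*
[0] end (terminal -1, X#6); searched 10 to 10
if O skipped the turn, X would face:
~ [10] X move#1: -1:-1/9, -2:+1/8*, -3:-1/7
~ [8] O move#2: -1:-1/7*, -2:-1/6, -3:-1/5
~ [7] X move#3: -1:-1/6, -2:-1/5, -3:+1/4*
~ [4] O move#4: -1:-1/3*, -2:-1/2, -3:-1/1
~ [3] X move#5: -1:-1/2, -2:-1/1, -3:+1/0*
~ [0] end (terminal -1, O#6); searched 10 to 10
compare (O): move=+1 vs pass=-1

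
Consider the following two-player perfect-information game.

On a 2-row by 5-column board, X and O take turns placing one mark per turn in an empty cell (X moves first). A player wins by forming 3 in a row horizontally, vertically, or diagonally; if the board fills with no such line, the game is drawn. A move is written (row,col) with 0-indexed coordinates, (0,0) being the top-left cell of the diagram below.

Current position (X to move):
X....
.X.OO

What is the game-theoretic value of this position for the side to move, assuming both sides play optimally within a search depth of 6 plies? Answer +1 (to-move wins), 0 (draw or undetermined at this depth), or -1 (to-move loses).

p1 X@[X..../.X.OO]: (0,1)[XX.../.X.OO]-1 (0,2)[X.X../.X.OO]-1 (0,3)[X..X./.X.OO]-1 (0,4)[X...X/.X.OO]-1 (1,0)[X..../XX.OO]-1 (1,2)[X..../.XXOO]+0*
p2 O@[X..../.XXOO]: (0,1)[XO.../.XXOO]-1 (0,2)[X.O../.XXOO]-1 (0,3)[X..O./.XXOO]-1 (0,4)[X...O/.XXOO]-1 (1,0)[X..../OXXOO]+0*
p3 X@[X..../OXXOO]: (0,1)[XX.../OXXOO]+0* (0,2)[X.X../OXXOO]+0 (0,3)[X..X./OXXOO]+0 (0,4)[X...X/OXXOO]+0
p4 O@[XX.../OXXOO]: (0,2)[XXO../OXXOO]+0* (0,3)[XX.O./OXXOO]-1 (0,4)[XX..O/OXXOO]-1
p5 X@[XXO../OXXOO]: (0,3)[XXOX./OXXOO]+0* (0,4)[XXO.X/OXXOO]+0
p6 O@[XXOX./OXXOO]: (0,4)[XXOXO/OXXOO]+0*
p7 X@[XXOXO/OXXOO] terminal +0; root [X..../.X.OO] d6

value(X..../.X.OO, X) = 0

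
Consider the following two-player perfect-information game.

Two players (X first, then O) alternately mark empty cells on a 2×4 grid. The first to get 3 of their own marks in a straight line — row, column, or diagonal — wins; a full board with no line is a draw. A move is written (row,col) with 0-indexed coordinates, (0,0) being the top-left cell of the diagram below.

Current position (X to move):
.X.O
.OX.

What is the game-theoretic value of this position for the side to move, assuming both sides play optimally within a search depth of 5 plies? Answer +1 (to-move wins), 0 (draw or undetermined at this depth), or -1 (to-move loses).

value(.X.O/.OX., X) = 0

p1 X@[.X.O/.OX.]: (0,0)[XX.O/.OX.]+0* (0,2)[.XXO/.OX.]+0 (1,0)[.X.O/XOX.]+0 (1,3)[.X.O/.OXX]+0
p2 O@[XX.O/.OX.]: (0,2)[XXOO/.OX.]+0* (1,0)[XX.O/OOX.]-1 (1,3)[XX.O/.OXO]-1
p3 X@[XXOO/.OX.]: (1,0)[XXOO/XOX.]+0* (1,3)[XXOO/.OXX]+0
p4 O@[XXOO/XOX.]: (1,3)[XXOO/XOXO]+0*
p5 X@[XXOO/XOXO] terminal +0; root [.X.O/.OX.] d5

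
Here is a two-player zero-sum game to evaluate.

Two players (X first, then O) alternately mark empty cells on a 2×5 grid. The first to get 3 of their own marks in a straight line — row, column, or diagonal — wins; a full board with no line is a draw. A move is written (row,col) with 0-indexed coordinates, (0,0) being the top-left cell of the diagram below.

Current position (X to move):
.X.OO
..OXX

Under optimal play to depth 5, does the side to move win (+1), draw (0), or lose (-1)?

p1 X@[.X.OO/..OXX]: (0,0)[XX.OO/..OXX]-1 (0,2)[.XXOO/..OXX]+0* (1,0)[.X.OO/X.OXX]-1 (1,1)[.X.OO/.XOXX]-1
p2 O@[.XXOO/..OXX]: (0,0)[OXXOO/..OXX]+0* (1,0)[.XXOO/O.OXX]-1 (1,1)[.XXOO/.OOXX]-1
p3 X@[OXXOO/..OXX]: (1,0)[OXXOO/X.OXX]+0* (1,1)[OXXOO/.XOXX]+0
p4 O@[OXXOO/X.OXX]: (1,1)[OXXOO/XOOXX]+0*
p5 X@[OXXOO/XOOXX] terminal +0; root [.X.OO/..OXX] d5

value(.X.OO/..OXX, X) = 0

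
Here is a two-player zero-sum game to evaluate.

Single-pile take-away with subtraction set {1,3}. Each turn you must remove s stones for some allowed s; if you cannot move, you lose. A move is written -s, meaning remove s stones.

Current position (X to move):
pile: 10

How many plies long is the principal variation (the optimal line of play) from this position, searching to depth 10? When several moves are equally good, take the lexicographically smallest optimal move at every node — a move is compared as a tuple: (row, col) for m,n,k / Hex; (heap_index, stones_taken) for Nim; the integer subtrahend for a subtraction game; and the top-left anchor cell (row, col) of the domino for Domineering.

[10] X move#1: -1:-1/9*, -3:-1/7
[9] O move#2: -1:+1/8*, -3:+1/6
[8] X move#3: -1:-1/7*, -3:-1/5
[7] O move#4: -1:+1/6*, -3:+1/4
[6] X move#5: -1:-1/5*, -3:-1/3
[5] O move#6: -1:+1/4*, -3:+1/2
[4] X move#7: -1:-1/3*, -3:-1/1
[3] O move#8: -1:+1/2*, -3:+1/0
[2] X move#9: -1:-1/1*
[1] O move#10: -1:+1/0*
[0] end (terminal -1, X#11); searched 10 to 10

PV length from [10]: 10 plies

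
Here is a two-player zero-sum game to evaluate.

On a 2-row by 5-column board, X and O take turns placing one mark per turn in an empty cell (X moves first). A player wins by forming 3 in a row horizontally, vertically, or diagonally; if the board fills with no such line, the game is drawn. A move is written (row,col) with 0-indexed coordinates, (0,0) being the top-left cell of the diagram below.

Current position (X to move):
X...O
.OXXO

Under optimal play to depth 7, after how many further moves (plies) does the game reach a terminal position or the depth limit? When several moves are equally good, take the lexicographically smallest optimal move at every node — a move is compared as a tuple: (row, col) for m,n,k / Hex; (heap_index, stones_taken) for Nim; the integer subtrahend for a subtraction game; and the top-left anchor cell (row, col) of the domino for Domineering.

PV length from [X...O/.OXXO]: 4 plies

[X...O/.OXXO] X move#1: (0,1):+0/XX..O/.OXXO*, (0,2):+0/X.X.O/.OXXO, (0,3):+0/X..XO/.OXXO, (1,0):+0/X...O/XOXXO
[XX..O/.OXXO] O move#2: (0,2):+0/XXO.O/.OXXO*, (0,3):-1/XX.OO/.OXXO, (1,0):-1/XX..O/OOXXO
[XXO.O/.OXXO] X move#3: (0,3):+0/XXOXO/.OXXO*, (1,0):-1/XXO.O/XOXXO
[XXOXO/.OXXO] O move#4: (1,0):+0/XXOXO/OOXXO*
[XXOXO/OOXXO] end (terminal +0, X#5); searched X...O/.OXXO to 7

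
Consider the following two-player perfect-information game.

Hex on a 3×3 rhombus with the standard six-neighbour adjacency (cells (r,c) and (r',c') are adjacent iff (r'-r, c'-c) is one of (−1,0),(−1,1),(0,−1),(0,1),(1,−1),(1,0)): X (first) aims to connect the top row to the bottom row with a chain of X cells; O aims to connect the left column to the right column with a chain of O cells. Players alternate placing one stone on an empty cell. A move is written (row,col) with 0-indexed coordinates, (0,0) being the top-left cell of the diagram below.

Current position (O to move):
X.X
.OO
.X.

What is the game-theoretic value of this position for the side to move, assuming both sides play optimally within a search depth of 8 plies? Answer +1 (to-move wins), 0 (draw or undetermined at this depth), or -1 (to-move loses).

[X.X/.OO/.X.] O move#1: (0,1):+1/XOX/.OO/.X.*, (1,0):+1/X.X/OOO/.X., (2,0):+1/X.X/.OO/OX., (2,2):+1/X.X/.OO/.XO
[XOX/.OO/.X.] X move#2: (1,0):-1/XOX/XOO/.X.*, (2,0):-1/XOX/.OO/XX., (2,2):-1/XOX/.OO/.XX
[XOX/XOO/.X.] O move#3: (2,0):+1/XOX/XOO/OX.*, (2,2):-1/XOX/XOO/.XO
[XOX/XOO/OX.] end (terminal -1, X#4); searched X.X/.OO/.X. to 8

value(X.X/.OO/.X., O) = +1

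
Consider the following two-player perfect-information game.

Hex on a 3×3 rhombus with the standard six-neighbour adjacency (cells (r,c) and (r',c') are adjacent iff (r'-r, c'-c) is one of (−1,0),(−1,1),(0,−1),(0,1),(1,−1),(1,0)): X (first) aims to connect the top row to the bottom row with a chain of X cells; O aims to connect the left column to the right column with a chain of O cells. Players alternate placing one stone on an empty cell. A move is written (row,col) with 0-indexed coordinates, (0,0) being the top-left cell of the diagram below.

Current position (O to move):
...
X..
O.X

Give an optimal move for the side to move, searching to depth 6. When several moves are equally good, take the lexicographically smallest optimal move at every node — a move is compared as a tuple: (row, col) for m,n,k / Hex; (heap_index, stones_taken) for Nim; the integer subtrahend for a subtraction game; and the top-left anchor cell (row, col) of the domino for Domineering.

O's best at [.../X../O.X]: (1,1)

[.../X../O.X] O move#1: (0,0):-1/O../X../O.X, (0,1):-1/.O./X../O.X, (0,2):-1/..O/X../O.X, (1,1):+1/.../XO./O.X*, (1,2):+1/.../X.O/O.X, (2,1):-1/.../X../OOX
[.../XO./O.X] X move#2: (0,0):-1/X../XO./O.X*, (0,1):-1/.X./XO./O.X, (0,2):-1/..X/XO./O.X, (1,2):-1/.../XOX/O.X, (2,1):-1/.../XO./OXX
[X../XO./O.X] O move#3: (0,1):+1/XO./XO./O.X*, (0,2):+1/X.O/XO./O.X, (1,2):+1/X../XOO/O.X, (2,1):+1/X../XO./OOX
[XO./XO./O.X] X move#4: (0,2):-1/XOX/XO./O.X*, (1,2):-1/XO./XOX/O.X, (2,1):-1/XO./XO./OXX
[XOX/XO./O.X] O move#5: (1,2):+1/XOX/XOO/O.X*, (2,1):-1/XOX/XO./OOX
[XOX/XOO/O.X] end (terminal -1, X#6); searched .../X../O.X to 6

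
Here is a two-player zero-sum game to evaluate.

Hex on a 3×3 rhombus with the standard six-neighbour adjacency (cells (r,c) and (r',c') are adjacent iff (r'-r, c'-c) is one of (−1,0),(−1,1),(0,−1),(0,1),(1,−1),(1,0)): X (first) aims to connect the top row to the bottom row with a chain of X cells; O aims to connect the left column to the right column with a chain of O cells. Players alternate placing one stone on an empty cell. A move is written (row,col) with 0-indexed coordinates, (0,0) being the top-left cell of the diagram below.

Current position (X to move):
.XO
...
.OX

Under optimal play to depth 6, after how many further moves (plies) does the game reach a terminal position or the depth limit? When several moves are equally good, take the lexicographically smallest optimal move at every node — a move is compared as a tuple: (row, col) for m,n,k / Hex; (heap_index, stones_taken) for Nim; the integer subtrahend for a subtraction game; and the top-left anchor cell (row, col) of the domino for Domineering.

PV length from [.XO/.../.OX]: 5 plies

ply 1, X at .XO/.../.OX | (0,0)=-1→XXO/.../.OX; (1,0)=-1→.XO/X../.OX; (1,1)=+1→.XO/.X./.OX*; (1,2)=-1→.XO/..X/.OX; (2,0)=+1→.XO/.../XOX
ply 2, O at .XO/.X./.OX | (0,0)=-1→OXO/.X./.OX*; (1,0)=-1→.XO/OX./.OX; (1,2)=-1→.XO/.XO/.OX; (2,0)=-1→.XO/.X./OOX
ply 3, X at OXO/.X./.OX | (1,0)=+1→OXO/XX./.OX*; (1,2)=+1→OXO/.XX/.OX; (2,0)=+1→OXO/.X./XOX
ply 4, O at OXO/XX./.OX | (1,2)=-1→OXO/XXO/.OX*; (2,0)=-1→OXO/XX./OOX
ply 5, X at OXO/XXO/.OX | (2,0)=+1→OXO/XXO/XOX*
ply 6: OXO/XXO/XOX is terminal -1 (O); from .XO/.../.OX depth 6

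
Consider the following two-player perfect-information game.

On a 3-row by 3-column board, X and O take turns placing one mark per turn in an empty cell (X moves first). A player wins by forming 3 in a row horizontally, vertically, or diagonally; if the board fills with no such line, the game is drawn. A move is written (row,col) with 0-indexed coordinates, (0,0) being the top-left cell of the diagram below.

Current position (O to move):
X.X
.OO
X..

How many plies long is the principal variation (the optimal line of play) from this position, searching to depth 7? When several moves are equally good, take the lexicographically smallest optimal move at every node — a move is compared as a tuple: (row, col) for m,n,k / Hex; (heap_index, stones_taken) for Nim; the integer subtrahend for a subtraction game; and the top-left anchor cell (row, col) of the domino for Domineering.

ply 1, O at X.X/.OO/X.. | (0,1)=-1→XOX/.OO/X..; (1,0)=+1→X.X/OOO/X..*; (2,1)=-1→X.X/.OO/XO.; (2,2)=-1→X.X/.OO/X.O
ply 2: X.X/OOO/X.. is terminal -1 (X); from X.X/.OO/X.. depth 7

PV length from [X.X/.OO/X..]: 1 ply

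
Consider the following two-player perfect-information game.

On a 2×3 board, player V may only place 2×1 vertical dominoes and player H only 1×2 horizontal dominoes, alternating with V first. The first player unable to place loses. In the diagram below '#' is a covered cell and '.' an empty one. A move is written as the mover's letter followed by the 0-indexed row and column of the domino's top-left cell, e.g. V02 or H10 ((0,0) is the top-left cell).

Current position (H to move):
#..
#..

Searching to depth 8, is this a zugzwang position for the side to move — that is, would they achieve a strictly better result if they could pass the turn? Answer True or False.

zugzwang(#../#.., H) = False

[#../#..] H move#1: H01:+1/###/#..*, H11:+1/#../###
[###/#..] end (terminal -1, V#2); searched #../#.. to 8
pass branch (V moves first from the same position):
  | [#../#..] V move#1: V01:+1/##./##.*, V02:+1/#.#/#.#
  | [##./##.] end (terminal -1, H#2); searched #../#.. to 8
H moving scores +1; H passing scores -1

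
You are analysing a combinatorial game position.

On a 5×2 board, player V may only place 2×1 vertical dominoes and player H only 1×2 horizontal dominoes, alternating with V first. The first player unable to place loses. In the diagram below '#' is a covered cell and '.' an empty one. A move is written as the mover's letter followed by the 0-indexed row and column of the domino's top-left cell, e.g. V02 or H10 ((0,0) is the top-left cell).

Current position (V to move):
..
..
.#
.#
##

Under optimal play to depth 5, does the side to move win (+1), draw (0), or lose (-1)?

p1 V@[../../.#/.#/##]: V00[#./#./.#/.#/##]+1* V01[.#/.#/.#/.#/##]+1 V10[../#./##/.#/##]-1 V20[../../##/##/##]-1
p2 H@[#./#./.#/.#/##] terminal -1; root [../../.#/.#/##] d5

value(../../.#/.#/##, V) = +1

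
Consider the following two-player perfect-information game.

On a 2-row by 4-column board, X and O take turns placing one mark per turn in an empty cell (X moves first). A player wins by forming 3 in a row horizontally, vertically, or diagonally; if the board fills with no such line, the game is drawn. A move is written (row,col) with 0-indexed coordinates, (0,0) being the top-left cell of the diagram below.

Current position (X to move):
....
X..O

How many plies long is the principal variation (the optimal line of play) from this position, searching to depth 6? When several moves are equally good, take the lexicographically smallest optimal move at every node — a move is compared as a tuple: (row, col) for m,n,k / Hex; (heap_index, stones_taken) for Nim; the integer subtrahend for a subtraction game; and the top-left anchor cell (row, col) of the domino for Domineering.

p1 X@[..../X..O]: (0,0)[X.../X..O]+0* (0,1)[.X../X..O]+0 (0,2)[..X./X..O]+0 (0,3)[...X/X..O]+0 (1,1)[..../XX.O]+0 (1,2)[..../X.XO]+0
p2 O@[X.../X..O]: (0,1)[XO../X..O]+0* (0,2)[X.O./X..O]+0 (0,3)[X..O/X..O]+0 (1,1)[X.../XO.O]+0 (1,2)[X.../X.OO]+0
p3 X@[XO../X..O]: (0,2)[XOX./X..O]+0* (0,3)[XO.X/X..O]+0 (1,1)[XO../XX.O]+0 (1,2)[XO../X.XO]+0
p4 O@[XOX./X..O]: (0,3)[XOXO/X..O]+0* (1,1)[XOX./XO.O]+0 (1,2)[XOX./X.OO]+0
p5 X@[XOXO/X..O]: (1,1)[XOXO/XX.O]+0* (1,2)[XOXO/X.XO]+0
p6 O@[XOXO/XX.O]: (1,2)[XOXO/XXOO]+0*
p7 X@[XOXO/XXOO] terminal +0; root [..../X..O] d6

PV length from [..../X..O]: 6 plies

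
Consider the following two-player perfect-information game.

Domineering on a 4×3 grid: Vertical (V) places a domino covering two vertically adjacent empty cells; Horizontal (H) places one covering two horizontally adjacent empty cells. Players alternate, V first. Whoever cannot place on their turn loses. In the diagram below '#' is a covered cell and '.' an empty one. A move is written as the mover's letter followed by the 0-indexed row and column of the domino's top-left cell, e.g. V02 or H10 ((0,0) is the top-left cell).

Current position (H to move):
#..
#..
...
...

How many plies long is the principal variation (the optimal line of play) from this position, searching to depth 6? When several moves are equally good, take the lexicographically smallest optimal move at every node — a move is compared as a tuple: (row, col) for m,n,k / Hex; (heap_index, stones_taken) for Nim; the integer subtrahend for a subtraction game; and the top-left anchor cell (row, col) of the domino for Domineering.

[#../#../.../...] H move#1: H01:-1/###/#../.../...*, H11:-1/#../###/.../..., H20:-1/#../#../##./..., H21:-1/#../#../.##/..., H30:-1/#../#../.../##., H31:-1/#../#../.../.##
[###/#../.../...] V move#2: V11:+1/###/##./.#./...*, V12:-1/###/#.#/..#/..., V20:-1/###/#../#../#.., V21:+1/###/#../.#./.#., V22:-1/###/#../..#/..#
[###/##./.#./...] H move#3: H30:-1/###/##./.#./##.*, H31:-1/###/##./.#./.##
[###/##./.#./##.] V move#4: V12:+1/###/###/.##/##.*, V22:+1/###/##./.##/###
[###/###/.##/##.] end (terminal -1, H#5); searched #../#../.../... to 6

PV length from [#../#../.../...]: 4 plies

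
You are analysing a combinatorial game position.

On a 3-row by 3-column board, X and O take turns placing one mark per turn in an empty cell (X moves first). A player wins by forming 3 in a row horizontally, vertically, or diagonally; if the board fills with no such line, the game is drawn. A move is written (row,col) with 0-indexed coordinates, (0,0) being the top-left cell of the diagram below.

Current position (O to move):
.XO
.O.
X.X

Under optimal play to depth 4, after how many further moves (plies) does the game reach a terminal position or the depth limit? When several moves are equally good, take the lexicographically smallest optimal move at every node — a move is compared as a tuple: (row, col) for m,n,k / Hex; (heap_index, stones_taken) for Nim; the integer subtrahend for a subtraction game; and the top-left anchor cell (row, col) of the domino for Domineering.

PV length from [.XO/.O./X.X]: 4 plies

ply 1, O at .XO/.O./X.X | (0,0)=-1→OXO/.O./X.X; (1,0)=-1→.XO/OO./X.X; (1,2)=-1→.XO/.OO/X.X; (2,1)=+0→.XO/.O./XOX*
ply 2, X at .XO/.O./XOX | (0,0)=+0→XXO/.O./XOX*; (1,0)=+0→.XO/XO./XOX; (1,2)=+0→.XO/.OX/XOX
ply 3, O at XXO/.O./XOX | (1,0)=+0→XXO/OO./XOX*; (1,2)=-1→XXO/.OO/XOX
ply 4, X at XXO/OO./XOX | (1,2)=+0→XXO/OOX/XOX*
ply 5: XXO/OOX/XOX is terminal +0 (O); from .XO/.O./X.X depth 4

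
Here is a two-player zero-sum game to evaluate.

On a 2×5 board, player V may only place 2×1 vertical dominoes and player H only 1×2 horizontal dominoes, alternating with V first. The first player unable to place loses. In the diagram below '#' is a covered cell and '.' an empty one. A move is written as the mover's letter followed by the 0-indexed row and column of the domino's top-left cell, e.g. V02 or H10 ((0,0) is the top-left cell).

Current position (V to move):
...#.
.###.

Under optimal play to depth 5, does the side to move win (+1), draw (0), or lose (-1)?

value(...#./.###., V) = +1

p1 V@[...#./.###.]: V00[#..#./####.]+1* V04[...##/.####]-1
p2 H@[#..#./####.]: H01[####./####.]-1*
p3 V@[####./####.]: V04[#####/#####]+1*
p4 H@[#####/#####] terminal -1; root [...#./.###.] d5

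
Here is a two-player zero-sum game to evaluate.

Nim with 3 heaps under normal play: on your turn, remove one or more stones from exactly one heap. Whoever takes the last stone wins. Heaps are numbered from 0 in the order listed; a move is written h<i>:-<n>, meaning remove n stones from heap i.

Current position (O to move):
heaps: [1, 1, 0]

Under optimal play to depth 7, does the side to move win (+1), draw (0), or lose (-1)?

ply 1, O at (1,1,0) | h0:-1=-1→(0,1,0)*; h1:-1=-1→(1,0,0)
ply 2, X at (0,1,0) | h1:-1=+1→(0,0,0)*
ply 3: (0,0,0) is terminal -1 (O); from (1,1,0) depth 7

value((1,1,0), O) = -1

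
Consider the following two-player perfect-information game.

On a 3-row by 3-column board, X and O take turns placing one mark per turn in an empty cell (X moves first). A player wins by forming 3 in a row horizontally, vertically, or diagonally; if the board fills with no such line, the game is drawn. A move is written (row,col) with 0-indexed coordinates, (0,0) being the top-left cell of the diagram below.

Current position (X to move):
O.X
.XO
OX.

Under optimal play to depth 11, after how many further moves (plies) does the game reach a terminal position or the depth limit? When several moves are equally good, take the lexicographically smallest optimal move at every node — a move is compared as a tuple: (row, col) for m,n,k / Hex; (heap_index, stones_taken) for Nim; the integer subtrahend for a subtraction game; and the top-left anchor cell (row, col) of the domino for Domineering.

PV length from [O.X/.XO/OX.]: 1 ply

[O.X/.XO/OX.] X move#1: (0,1):+1/OXX/.XO/OX.*, (1,0):+0/O.X/XXO/OX., (2,2):-1/O.X/.XO/OXX
[OXX/.XO/OX.] end (terminal -1, O#2); searched O.X/.XO/OX. to 11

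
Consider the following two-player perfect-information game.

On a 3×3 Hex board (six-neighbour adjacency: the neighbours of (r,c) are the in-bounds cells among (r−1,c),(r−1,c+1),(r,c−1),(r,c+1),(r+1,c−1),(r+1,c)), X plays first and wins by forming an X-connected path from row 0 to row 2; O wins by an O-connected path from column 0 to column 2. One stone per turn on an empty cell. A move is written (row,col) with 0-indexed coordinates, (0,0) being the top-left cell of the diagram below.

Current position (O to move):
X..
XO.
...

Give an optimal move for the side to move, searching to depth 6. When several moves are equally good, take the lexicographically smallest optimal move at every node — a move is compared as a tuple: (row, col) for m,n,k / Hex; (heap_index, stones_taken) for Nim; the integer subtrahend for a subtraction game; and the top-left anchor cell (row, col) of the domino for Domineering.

ply 1, O at X../XO./... | (0,1)=-1→XO./XO./...; (0,2)=-1→X.O/XO./...; (1,2)=-1→X../XOO/...; (2,0)=+1→X../XO./O..*; (2,1)=-1→X../XO./.O.; (2,2)=-1→X../XO./..O
ply 2, X at X../XO./O.. | (0,1)=-1→XX./XO./O..*; (0,2)=-1→X.X/XO./O..; (1,2)=-1→X../XOX/O..; (2,1)=-1→X../XO./OX.; (2,2)=-1→X../XO./O.X
ply 3, O at XX./XO./O.. | (0,2)=+1→XXO/XO./O..*; (1,2)=+1→XX./XOO/O..; (2,1)=+1→XX./XO./OO.; (2,2)=+1→XX./XO./O.O
ply 4: XXO/XO./O.. is terminal -1 (X); from X../XO./... depth 6

O's best at [X../XO./...]: (2,0)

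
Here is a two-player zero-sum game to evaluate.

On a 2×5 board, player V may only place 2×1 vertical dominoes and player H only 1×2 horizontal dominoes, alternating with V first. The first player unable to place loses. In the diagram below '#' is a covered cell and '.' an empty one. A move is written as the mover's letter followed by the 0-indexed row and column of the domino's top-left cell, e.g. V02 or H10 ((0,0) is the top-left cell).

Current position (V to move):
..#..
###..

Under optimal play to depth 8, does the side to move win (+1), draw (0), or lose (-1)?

value(..#../###.., V) = +1

[..#../###..] V move#1: V03:+1/..##./####.*, V04:+1/..#.#/###.#
[..##./####.] H move#2: H00:-1/####./####.*
[####./####.] V move#3: V04:+1/#####/#####*
[#####/#####] end (terminal -1, H#4); searched ..#../###.. to 8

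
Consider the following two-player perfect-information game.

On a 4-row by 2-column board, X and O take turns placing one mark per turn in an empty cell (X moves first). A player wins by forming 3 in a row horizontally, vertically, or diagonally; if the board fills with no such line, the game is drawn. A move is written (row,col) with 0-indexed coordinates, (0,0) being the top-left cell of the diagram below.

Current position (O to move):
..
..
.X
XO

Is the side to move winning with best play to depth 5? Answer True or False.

O winning at [../../.X/XO]: False

p1 O@[../../.X/XO]: (0,0)[O./../.X/XO]+0* (0,1)[.O/../.X/XO]+0 (1,0)[../O./.X/XO]+0 (1,1)[../.O/.X/XO]+0 (2,0)[../../OX/XO]+0
p2 X@[O./../.X/XO]: (0,1)[OX/../.X/XO]+0* (1,0)[O./X./.X/XO]+0 (1,1)[O./.X/.X/XO]+0 (2,0)[O./../XX/XO]+0
p3 O@[OX/../.X/XO]: (1,0)[OX/O./.X/XO]-1 (1,1)[OX/.O/.X/XO]+0* (2,0)[OX/../OX/XO]-1
p4 X@[OX/.O/.X/XO]: (1,0)[OX/XO/.X/XO]+0* (2,0)[OX/.O/XX/XO]+0
p5 O@[OX/XO/.X/XO]: (2,0)[OX/XO/OX/XO]+0*
p6 X@[OX/XO/OX/XO] terminal +0; root [../../.X/XO] d5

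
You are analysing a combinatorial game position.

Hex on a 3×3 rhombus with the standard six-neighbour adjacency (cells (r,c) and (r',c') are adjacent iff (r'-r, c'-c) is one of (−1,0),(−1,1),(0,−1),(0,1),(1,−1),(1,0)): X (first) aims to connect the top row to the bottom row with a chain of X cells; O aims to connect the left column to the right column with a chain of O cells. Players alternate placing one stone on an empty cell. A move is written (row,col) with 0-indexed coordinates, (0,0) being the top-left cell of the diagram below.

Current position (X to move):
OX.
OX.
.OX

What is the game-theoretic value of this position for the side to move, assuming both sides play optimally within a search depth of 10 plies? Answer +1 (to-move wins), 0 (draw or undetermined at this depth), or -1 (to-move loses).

[OX./OX./.OX] X move#1: (0,2):+1/OXX/OX./.OX*, (1,2):+1/OX./OXX/.OX, (2,0):+1/OX./OX./XOX
[OXX/OX./.OX] O move#2: (1,2):-1/OXX/OXO/.OX*, (2,0):-1/OXX/OX./OOX
[OXX/OXO/.OX] X move#3: (2,0):+1/OXX/OXO/XOX*
[OXX/OXO/XOX] end (terminal -1, O#4); searched OX./OX./.OX to 10

value(OX./OX./.OX, X) = +1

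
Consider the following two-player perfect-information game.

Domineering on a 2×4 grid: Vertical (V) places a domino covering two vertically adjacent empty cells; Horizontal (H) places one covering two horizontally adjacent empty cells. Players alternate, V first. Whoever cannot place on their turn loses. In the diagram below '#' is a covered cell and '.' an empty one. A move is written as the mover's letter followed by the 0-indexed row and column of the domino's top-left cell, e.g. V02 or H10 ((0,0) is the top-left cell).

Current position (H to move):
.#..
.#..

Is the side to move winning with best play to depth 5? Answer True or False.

p1 H@[.#../.#..]: H02[.###/.#..]+1* H12[.#../.###]+1
p2 V@[.###/.#..]: V00[####/##..]-1*
p3 H@[####/##..]: H12[####/####]+1*
p4 V@[####/####] terminal -1; root [.#../.#..] d5

H winning at [.#../.#..]: True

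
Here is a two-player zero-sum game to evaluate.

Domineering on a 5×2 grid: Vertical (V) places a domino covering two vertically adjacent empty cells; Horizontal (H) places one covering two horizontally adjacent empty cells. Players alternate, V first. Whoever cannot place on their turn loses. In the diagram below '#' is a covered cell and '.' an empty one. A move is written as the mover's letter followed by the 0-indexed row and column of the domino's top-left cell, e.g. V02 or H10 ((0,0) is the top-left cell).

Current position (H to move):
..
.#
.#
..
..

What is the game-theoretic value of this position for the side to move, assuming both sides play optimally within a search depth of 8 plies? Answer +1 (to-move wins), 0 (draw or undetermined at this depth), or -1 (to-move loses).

ply 1, H at ../.#/.#/../.. | H00=-1→##/.#/.#/../..; H30=+1→../.#/.#/##/..*; H40=+1→../.#/.#/../##
ply 2, V at ../.#/.#/##/.. | V00=-1→#./##/.#/##/..*; V10=-1→../##/##/##/..
ply 3, H at #./##/.#/##/.. | H40=+1→#./##/.#/##/##*
ply 4: #./##/.#/##/## is terminal -1 (V); from ../.#/.#/../.. depth 8

value(../.#/.#/../.., H) = +1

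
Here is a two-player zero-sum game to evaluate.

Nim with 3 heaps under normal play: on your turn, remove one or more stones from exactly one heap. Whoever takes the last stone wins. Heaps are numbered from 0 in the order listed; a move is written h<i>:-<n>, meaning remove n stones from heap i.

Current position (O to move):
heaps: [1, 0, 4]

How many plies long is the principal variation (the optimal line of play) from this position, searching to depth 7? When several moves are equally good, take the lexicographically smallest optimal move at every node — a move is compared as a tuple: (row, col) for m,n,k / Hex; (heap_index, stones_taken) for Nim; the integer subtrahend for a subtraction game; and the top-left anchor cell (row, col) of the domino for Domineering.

ply 1, O at (1,0,4) | h0:-1=-1→(0,0,4); h2:-1=-1→(1,0,3); h2:-2=-1→(1,0,2); h2:-3=+1→(1,0,1)*; h2:-4=-1→(1,0,0)
ply 2, X at (1,0,1) | h0:-1=-1→(0,0,1)*; h2:-1=-1→(1,0,0)
ply 3, O at (0,0,1) | h2:-1=+1→(0,0,0)*
ply 4: (0,0,0) is terminal -1 (X); from (1,0,4) depth 7

PV length from [(1,0,4)]: 3 plies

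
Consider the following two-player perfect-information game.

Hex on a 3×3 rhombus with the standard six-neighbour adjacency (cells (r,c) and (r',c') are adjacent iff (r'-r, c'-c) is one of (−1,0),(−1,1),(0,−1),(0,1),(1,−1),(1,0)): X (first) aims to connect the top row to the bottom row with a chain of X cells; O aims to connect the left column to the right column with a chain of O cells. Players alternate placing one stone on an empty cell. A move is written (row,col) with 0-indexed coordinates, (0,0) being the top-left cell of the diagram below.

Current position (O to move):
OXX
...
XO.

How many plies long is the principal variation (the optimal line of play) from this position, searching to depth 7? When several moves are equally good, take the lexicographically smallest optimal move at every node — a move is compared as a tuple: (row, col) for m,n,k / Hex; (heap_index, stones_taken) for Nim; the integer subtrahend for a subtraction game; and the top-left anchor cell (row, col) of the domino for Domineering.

PV length from [OXX/.../XO.]: 2 plies

ply 1, O at OXX/.../XO. | (1,0)=-1→OXX/O../XO.*; (1,1)=-1→OXX/.O./XO.; (1,2)=-1→OXX/..O/XO.; (2,2)=-1→OXX/.../XOO
ply 2, X at OXX/O../XO. | (1,1)=+1→OXX/OX./XO.*; (1,2)=+1→OXX/O.X/XO.; (2,2)=+1→OXX/O../XOX
ply 3: OXX/OX./XO. is terminal -1 (O); from OXX/.../XO. depth 7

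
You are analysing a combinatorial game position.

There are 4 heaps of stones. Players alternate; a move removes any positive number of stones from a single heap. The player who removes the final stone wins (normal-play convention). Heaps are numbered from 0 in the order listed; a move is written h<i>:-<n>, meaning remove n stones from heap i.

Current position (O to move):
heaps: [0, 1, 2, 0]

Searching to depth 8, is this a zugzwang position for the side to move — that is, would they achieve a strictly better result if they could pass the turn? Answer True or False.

[(0,1,2,0)] O move#1: h1:-1:-1/(0,0,2,0), h2:-1:+1/(0,1,1,0)*, h2:-2:-1/(0,1,0,0)
[(0,1,1,0)] X move#2: h1:-1:-1/(0,0,1,0)*, h2:-1:-1/(0,1,0,0)
[(0,0,1,0)] O move#3: h2:-1:+1/(0,0,0,0)*
[(0,0,0,0)] end (terminal -1, X#4); searched (0,1,2,0) to 8
suppose O passes — search the same position with X to move:
pass> [(0,1,2,0)] X move#1: h1:-1:-1/(0,0,2,0), h2:-1:+1/(0,1,1,0)*, h2:-2:-1/(0,1,0,0)
pass> [(0,1,1,0)] O move#2: h1:-1:-1/(0,0,1,0)*, h2:-1:-1/(0,1,0,0)
pass> [(0,0,1,0)] X move#3: h2:-1:+1/(0,0,0,0)*
pass> [(0,0,0,0)] end (terminal -1, O#4); searched (0,1,2,0) to 8
for O: play +1, pass -1

zugzwang((0,1,2,0), O) = False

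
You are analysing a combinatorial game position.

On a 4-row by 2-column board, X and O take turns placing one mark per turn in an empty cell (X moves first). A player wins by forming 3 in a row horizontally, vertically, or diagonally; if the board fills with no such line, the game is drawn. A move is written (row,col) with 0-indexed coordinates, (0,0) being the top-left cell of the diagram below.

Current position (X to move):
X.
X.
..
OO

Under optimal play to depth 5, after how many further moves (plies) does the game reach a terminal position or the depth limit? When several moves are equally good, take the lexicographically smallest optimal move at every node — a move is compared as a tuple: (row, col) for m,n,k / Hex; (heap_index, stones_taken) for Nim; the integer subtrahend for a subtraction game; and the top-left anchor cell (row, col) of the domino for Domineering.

ply 1, X at X./X./../OO | (0,1)=+0→XX/X./../OO; (1,1)=+0→X./XX/../OO; (2,0)=+1→X./X./X./OO*; (2,1)=+0→X./X./.X/OO
ply 2: X./X./X./OO is terminal -1 (O); from X./X./../OO depth 5

PV length from [X./X./../OO]: 1 ply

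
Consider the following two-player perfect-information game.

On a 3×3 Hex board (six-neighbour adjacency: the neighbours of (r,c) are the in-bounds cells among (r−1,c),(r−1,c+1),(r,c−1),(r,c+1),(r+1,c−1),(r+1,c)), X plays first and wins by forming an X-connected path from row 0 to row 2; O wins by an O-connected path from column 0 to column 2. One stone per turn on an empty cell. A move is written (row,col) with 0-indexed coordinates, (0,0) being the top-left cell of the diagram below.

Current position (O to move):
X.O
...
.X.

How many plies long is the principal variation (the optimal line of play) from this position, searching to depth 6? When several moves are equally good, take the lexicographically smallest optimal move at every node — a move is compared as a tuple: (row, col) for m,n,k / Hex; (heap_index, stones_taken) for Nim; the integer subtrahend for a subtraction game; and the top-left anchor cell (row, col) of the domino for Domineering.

p1 O@[X.O/.../.X.]: (0,1)[XOO/.../.X.]-1 (1,0)[X.O/O../.X.]+1* (1,1)[X.O/.O./.X.]+1 (1,2)[X.O/..O/.X.]-1 (2,0)[X.O/.../OX.]-1 (2,2)[X.O/.../.XO]-1
p2 X@[X.O/O../.X.]: (0,1)[XXO/O../.X.]-1* (1,1)[X.O/OX./.X.]-1 (1,2)[X.O/O.X/.X.]-1 (2,0)[X.O/O../XX.]-1 (2,2)[X.O/O../.XX]-1
p3 O@[XXO/O../.X.]: (1,1)[XXO/OO./.X.]+1* (1,2)[XXO/O.O/.X.]-1 (2,0)[XXO/O../OX.]-1 (2,2)[XXO/O../.XO]-1
p4 X@[XXO/OO./.X.] terminal -1; root [X.O/.../.X.] d6

PV length from [X.O/.../.X.]: 3 plies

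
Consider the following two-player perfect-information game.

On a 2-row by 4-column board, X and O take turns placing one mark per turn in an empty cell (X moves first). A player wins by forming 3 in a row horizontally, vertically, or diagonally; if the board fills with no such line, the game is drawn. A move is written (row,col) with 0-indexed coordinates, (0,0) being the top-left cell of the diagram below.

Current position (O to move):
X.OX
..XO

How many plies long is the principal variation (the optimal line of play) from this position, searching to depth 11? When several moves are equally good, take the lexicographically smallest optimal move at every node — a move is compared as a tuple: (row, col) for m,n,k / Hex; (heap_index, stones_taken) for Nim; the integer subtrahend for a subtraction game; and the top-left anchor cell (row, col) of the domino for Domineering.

PV length from [X.OX/..XO]: 3 plies

p1 O@[X.OX/..XO]: (0,1)[XOOX/..XO]+0* (1,0)[X.OX/O.XO]+0 (1,1)[X.OX/.OXO]+0
p2 X@[XOOX/..XO]: (1,0)[XOOX/X.XO]+0* (1,1)[XOOX/.XXO]+0
p3 O@[XOOX/X.XO]: (1,1)[XOOX/XOXO]+0*
p4 X@[XOOX/XOXO] terminal +0; root [X.OX/..XO] d11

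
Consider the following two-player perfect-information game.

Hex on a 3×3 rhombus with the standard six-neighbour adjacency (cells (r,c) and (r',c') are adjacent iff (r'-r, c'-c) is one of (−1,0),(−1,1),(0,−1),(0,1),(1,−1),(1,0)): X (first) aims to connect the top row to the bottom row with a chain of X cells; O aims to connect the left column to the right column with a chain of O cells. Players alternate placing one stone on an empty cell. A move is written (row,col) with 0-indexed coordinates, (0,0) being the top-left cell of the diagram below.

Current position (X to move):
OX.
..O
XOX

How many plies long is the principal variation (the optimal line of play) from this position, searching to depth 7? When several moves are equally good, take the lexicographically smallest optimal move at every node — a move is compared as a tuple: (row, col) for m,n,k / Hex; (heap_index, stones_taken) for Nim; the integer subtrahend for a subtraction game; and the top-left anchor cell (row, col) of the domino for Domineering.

p1 X@[OX./..O/XOX]: (0,2)[OXX/..O/XOX]+1* (1,0)[OX./X.O/XOX]+1 (1,1)[OX./.XO/XOX]+1
p2 O@[OXX/..O/XOX]: (1,0)[OXX/O.O/XOX]-1* (1,1)[OXX/.OO/XOX]-1
p3 X@[OXX/O.O/XOX]: (1,1)[OXX/OXO/XOX]+1*
p4 O@[OXX/OXO/XOX] terminal -1; root [OX./..O/XOX] d7

PV length from [OX./..O/XOX]: 3 plies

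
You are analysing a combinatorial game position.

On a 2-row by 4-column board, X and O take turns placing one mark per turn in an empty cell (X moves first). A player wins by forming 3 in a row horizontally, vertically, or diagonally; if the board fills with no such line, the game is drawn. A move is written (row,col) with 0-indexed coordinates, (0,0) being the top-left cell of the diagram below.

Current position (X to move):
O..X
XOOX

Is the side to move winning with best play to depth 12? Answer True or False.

ply 1, X at O..X/XOOX | (0,1)=+0→OX.X/XOOX*; (0,2)=+0→O.XX/XOOX
ply 2, O at OX.X/XOOX | (0,2)=+0→OXOX/XOOX*
ply 3: OXOX/XOOX is terminal +0 (X); from O..X/XOOX depth 12

X winning at [O..X/XOOX]: False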